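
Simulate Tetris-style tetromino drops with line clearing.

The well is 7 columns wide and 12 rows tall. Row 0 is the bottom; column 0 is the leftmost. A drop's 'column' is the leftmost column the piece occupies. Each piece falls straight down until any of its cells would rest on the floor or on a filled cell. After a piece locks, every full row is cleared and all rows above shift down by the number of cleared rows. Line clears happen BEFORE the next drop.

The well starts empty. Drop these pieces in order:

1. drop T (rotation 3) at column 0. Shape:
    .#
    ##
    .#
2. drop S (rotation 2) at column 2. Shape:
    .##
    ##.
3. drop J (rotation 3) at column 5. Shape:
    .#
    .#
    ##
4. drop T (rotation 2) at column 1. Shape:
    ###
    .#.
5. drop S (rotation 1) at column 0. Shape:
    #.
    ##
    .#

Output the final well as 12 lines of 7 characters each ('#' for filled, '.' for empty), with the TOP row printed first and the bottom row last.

Drop 1: T rot3 at col 0 lands with bottom-row=0; cleared 0 line(s) (total 0); column heights now [2 3 0 0 0 0 0], max=3
Drop 2: S rot2 at col 2 lands with bottom-row=0; cleared 0 line(s) (total 0); column heights now [2 3 1 2 2 0 0], max=3
Drop 3: J rot3 at col 5 lands with bottom-row=0; cleared 0 line(s) (total 0); column heights now [2 3 1 2 2 1 3], max=3
Drop 4: T rot2 at col 1 lands with bottom-row=2; cleared 0 line(s) (total 0); column heights now [2 4 4 4 2 1 3], max=4
Drop 5: S rot1 at col 0 lands with bottom-row=4; cleared 0 line(s) (total 0); column heights now [7 6 4 4 2 1 3], max=7

Answer: .......
.......
.......
.......
.......
#......
##.....
.#.....
.###...
.##...#
##.##.#
.###.##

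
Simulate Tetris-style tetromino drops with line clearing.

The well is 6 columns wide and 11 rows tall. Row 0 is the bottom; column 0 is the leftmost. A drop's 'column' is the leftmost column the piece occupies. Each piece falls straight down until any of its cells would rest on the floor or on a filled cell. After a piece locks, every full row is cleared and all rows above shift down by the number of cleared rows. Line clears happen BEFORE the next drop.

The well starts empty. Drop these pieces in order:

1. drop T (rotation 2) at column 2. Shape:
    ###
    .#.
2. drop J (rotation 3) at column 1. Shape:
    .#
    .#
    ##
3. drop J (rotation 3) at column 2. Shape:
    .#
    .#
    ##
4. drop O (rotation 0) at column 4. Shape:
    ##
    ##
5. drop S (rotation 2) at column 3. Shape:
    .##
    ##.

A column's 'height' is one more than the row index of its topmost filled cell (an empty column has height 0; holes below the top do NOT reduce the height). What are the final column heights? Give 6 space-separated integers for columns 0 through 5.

Drop 1: T rot2 at col 2 lands with bottom-row=0; cleared 0 line(s) (total 0); column heights now [0 0 2 2 2 0], max=2
Drop 2: J rot3 at col 1 lands with bottom-row=2; cleared 0 line(s) (total 0); column heights now [0 3 5 2 2 0], max=5
Drop 3: J rot3 at col 2 lands with bottom-row=5; cleared 0 line(s) (total 0); column heights now [0 3 6 8 2 0], max=8
Drop 4: O rot0 at col 4 lands with bottom-row=2; cleared 0 line(s) (total 0); column heights now [0 3 6 8 4 4], max=8
Drop 5: S rot2 at col 3 lands with bottom-row=8; cleared 0 line(s) (total 0); column heights now [0 3 6 9 10 10], max=10

Answer: 0 3 6 9 10 10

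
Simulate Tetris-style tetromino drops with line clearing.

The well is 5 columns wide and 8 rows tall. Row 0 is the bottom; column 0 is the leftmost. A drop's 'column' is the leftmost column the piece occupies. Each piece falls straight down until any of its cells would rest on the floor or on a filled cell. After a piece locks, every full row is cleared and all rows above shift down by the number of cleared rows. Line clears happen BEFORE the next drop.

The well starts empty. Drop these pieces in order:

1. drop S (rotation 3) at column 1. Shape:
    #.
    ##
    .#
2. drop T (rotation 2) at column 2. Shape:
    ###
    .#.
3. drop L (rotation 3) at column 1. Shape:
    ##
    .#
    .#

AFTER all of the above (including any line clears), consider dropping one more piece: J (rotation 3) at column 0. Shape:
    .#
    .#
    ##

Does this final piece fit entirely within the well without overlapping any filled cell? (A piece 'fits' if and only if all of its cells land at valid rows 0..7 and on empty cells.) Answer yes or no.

Answer: no

Derivation:
Drop 1: S rot3 at col 1 lands with bottom-row=0; cleared 0 line(s) (total 0); column heights now [0 3 2 0 0], max=3
Drop 2: T rot2 at col 2 lands with bottom-row=1; cleared 0 line(s) (total 0); column heights now [0 3 3 3 3], max=3
Drop 3: L rot3 at col 1 lands with bottom-row=3; cleared 0 line(s) (total 0); column heights now [0 6 6 3 3], max=6
Test piece J rot3 at col 0 (width 2): heights before test = [0 6 6 3 3]; fits = False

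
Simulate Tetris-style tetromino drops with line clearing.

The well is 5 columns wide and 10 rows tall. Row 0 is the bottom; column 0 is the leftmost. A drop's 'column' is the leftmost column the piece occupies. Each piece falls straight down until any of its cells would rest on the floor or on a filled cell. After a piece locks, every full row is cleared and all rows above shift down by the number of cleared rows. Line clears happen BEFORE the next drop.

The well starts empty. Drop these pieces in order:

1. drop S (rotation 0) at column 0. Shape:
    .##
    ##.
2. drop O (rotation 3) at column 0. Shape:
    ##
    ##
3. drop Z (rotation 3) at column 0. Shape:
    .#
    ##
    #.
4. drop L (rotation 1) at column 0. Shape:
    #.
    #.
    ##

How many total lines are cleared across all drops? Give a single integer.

Answer: 0

Derivation:
Drop 1: S rot0 at col 0 lands with bottom-row=0; cleared 0 line(s) (total 0); column heights now [1 2 2 0 0], max=2
Drop 2: O rot3 at col 0 lands with bottom-row=2; cleared 0 line(s) (total 0); column heights now [4 4 2 0 0], max=4
Drop 3: Z rot3 at col 0 lands with bottom-row=4; cleared 0 line(s) (total 0); column heights now [6 7 2 0 0], max=7
Drop 4: L rot1 at col 0 lands with bottom-row=7; cleared 0 line(s) (total 0); column heights now [10 8 2 0 0], max=10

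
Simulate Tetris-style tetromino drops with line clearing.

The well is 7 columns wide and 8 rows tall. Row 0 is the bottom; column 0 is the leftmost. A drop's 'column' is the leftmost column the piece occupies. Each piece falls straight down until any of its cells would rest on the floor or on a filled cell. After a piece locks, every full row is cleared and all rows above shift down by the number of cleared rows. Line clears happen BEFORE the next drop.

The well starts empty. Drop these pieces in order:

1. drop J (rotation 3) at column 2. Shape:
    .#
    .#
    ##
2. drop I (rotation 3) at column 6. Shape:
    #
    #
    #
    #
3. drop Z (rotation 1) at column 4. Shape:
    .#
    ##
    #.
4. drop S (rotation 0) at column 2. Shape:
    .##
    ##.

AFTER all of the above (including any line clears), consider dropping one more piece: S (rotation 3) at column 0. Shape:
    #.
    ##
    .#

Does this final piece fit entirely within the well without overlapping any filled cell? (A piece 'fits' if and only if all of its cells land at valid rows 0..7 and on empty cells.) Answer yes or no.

Answer: yes

Derivation:
Drop 1: J rot3 at col 2 lands with bottom-row=0; cleared 0 line(s) (total 0); column heights now [0 0 1 3 0 0 0], max=3
Drop 2: I rot3 at col 6 lands with bottom-row=0; cleared 0 line(s) (total 0); column heights now [0 0 1 3 0 0 4], max=4
Drop 3: Z rot1 at col 4 lands with bottom-row=0; cleared 0 line(s) (total 0); column heights now [0 0 1 3 2 3 4], max=4
Drop 4: S rot0 at col 2 lands with bottom-row=3; cleared 0 line(s) (total 0); column heights now [0 0 4 5 5 3 4], max=5
Test piece S rot3 at col 0 (width 2): heights before test = [0 0 4 5 5 3 4]; fits = True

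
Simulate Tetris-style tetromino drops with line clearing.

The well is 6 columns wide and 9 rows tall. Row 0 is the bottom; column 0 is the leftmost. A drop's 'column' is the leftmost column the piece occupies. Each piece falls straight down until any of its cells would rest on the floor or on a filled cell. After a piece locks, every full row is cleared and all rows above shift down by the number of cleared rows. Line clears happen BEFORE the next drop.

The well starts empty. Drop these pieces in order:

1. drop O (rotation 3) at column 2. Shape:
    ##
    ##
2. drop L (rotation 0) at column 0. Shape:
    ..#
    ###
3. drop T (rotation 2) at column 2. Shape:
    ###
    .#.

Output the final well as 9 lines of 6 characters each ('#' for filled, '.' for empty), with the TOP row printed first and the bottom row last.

Answer: ......
......
......
......
..###.
..##..
###...
..##..
..##..

Derivation:
Drop 1: O rot3 at col 2 lands with bottom-row=0; cleared 0 line(s) (total 0); column heights now [0 0 2 2 0 0], max=2
Drop 2: L rot0 at col 0 lands with bottom-row=2; cleared 0 line(s) (total 0); column heights now [3 3 4 2 0 0], max=4
Drop 3: T rot2 at col 2 lands with bottom-row=3; cleared 0 line(s) (total 0); column heights now [3 3 5 5 5 0], max=5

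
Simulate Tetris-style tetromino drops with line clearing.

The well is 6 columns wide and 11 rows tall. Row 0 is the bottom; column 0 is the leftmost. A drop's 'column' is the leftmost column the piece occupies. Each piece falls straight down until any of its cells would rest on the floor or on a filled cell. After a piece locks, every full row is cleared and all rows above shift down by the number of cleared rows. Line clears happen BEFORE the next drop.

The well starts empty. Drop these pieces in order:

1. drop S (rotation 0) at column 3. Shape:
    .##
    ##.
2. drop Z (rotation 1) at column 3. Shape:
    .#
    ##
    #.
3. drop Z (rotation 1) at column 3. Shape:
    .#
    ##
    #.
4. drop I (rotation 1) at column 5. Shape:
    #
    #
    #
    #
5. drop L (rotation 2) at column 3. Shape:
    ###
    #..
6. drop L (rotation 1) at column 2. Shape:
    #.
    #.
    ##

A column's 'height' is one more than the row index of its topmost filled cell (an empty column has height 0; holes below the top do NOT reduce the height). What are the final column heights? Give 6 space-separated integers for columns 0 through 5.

Drop 1: S rot0 at col 3 lands with bottom-row=0; cleared 0 line(s) (total 0); column heights now [0 0 0 1 2 2], max=2
Drop 2: Z rot1 at col 3 lands with bottom-row=1; cleared 0 line(s) (total 0); column heights now [0 0 0 3 4 2], max=4
Drop 3: Z rot1 at col 3 lands with bottom-row=3; cleared 0 line(s) (total 0); column heights now [0 0 0 5 6 2], max=6
Drop 4: I rot1 at col 5 lands with bottom-row=2; cleared 0 line(s) (total 0); column heights now [0 0 0 5 6 6], max=6
Drop 5: L rot2 at col 3 lands with bottom-row=5; cleared 0 line(s) (total 0); column heights now [0 0 0 7 7 7], max=7
Drop 6: L rot1 at col 2 lands with bottom-row=7; cleared 0 line(s) (total 0); column heights now [0 0 10 8 7 7], max=10

Answer: 0 0 10 8 7 7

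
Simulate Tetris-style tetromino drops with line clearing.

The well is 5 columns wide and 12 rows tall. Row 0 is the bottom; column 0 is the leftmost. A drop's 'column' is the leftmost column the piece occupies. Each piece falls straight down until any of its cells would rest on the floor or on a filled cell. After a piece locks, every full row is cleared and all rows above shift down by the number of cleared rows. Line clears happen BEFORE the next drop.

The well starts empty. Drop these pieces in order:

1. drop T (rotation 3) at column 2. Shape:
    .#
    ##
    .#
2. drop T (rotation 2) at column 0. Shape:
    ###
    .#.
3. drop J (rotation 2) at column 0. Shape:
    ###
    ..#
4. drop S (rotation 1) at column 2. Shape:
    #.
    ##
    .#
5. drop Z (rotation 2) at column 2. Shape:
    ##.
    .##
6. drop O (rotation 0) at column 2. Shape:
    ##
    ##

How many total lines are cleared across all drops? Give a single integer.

Answer: 0

Derivation:
Drop 1: T rot3 at col 2 lands with bottom-row=0; cleared 0 line(s) (total 0); column heights now [0 0 2 3 0], max=3
Drop 2: T rot2 at col 0 lands with bottom-row=1; cleared 0 line(s) (total 0); column heights now [3 3 3 3 0], max=3
Drop 3: J rot2 at col 0 lands with bottom-row=3; cleared 0 line(s) (total 0); column heights now [5 5 5 3 0], max=5
Drop 4: S rot1 at col 2 lands with bottom-row=4; cleared 0 line(s) (total 0); column heights now [5 5 7 6 0], max=7
Drop 5: Z rot2 at col 2 lands with bottom-row=6; cleared 0 line(s) (total 0); column heights now [5 5 8 8 7], max=8
Drop 6: O rot0 at col 2 lands with bottom-row=8; cleared 0 line(s) (total 0); column heights now [5 5 10 10 7], max=10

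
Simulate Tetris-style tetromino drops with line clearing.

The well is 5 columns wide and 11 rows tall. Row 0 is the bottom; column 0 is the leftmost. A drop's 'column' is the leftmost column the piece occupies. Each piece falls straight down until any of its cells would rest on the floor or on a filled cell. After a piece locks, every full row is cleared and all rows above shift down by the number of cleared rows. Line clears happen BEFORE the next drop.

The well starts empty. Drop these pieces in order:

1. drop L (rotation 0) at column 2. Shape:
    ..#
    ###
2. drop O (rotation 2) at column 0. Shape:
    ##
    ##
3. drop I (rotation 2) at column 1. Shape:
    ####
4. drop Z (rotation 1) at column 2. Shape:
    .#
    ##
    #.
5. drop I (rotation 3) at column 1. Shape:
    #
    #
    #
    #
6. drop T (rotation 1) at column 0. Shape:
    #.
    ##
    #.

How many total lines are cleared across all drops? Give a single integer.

Drop 1: L rot0 at col 2 lands with bottom-row=0; cleared 0 line(s) (total 0); column heights now [0 0 1 1 2], max=2
Drop 2: O rot2 at col 0 lands with bottom-row=0; cleared 1 line(s) (total 1); column heights now [1 1 0 0 1], max=1
Drop 3: I rot2 at col 1 lands with bottom-row=1; cleared 0 line(s) (total 1); column heights now [1 2 2 2 2], max=2
Drop 4: Z rot1 at col 2 lands with bottom-row=2; cleared 0 line(s) (total 1); column heights now [1 2 4 5 2], max=5
Drop 5: I rot3 at col 1 lands with bottom-row=2; cleared 0 line(s) (total 1); column heights now [1 6 4 5 2], max=6
Drop 6: T rot1 at col 0 lands with bottom-row=5; cleared 0 line(s) (total 1); column heights now [8 7 4 5 2], max=8

Answer: 1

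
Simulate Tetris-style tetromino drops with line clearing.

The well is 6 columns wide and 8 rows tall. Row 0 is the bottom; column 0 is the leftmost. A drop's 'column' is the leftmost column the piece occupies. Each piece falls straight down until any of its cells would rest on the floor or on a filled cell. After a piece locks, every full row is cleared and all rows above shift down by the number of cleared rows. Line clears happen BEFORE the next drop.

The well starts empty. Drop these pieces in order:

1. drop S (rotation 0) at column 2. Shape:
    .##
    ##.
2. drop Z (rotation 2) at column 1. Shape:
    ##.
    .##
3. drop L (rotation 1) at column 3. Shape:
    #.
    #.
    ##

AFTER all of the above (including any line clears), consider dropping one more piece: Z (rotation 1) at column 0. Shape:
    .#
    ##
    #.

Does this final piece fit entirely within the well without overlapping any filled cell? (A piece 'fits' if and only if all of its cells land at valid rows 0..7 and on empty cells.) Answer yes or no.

Drop 1: S rot0 at col 2 lands with bottom-row=0; cleared 0 line(s) (total 0); column heights now [0 0 1 2 2 0], max=2
Drop 2: Z rot2 at col 1 lands with bottom-row=2; cleared 0 line(s) (total 0); column heights now [0 4 4 3 2 0], max=4
Drop 3: L rot1 at col 3 lands with bottom-row=3; cleared 0 line(s) (total 0); column heights now [0 4 4 6 4 0], max=6
Test piece Z rot1 at col 0 (width 2): heights before test = [0 4 4 6 4 0]; fits = True

Answer: yes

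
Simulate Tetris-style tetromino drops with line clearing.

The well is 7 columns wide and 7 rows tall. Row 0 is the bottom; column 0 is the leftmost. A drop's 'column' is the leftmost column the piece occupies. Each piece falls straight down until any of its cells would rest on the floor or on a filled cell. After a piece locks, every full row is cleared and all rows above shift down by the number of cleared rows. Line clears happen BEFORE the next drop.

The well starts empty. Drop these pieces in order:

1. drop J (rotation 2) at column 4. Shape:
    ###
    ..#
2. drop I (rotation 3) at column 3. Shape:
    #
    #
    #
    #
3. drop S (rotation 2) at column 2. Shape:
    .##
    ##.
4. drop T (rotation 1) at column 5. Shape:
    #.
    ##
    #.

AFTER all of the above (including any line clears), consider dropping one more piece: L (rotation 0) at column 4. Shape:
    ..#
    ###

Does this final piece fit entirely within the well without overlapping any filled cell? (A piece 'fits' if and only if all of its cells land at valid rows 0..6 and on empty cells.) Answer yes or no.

Answer: no

Derivation:
Drop 1: J rot2 at col 4 lands with bottom-row=0; cleared 0 line(s) (total 0); column heights now [0 0 0 0 2 2 2], max=2
Drop 2: I rot3 at col 3 lands with bottom-row=0; cleared 0 line(s) (total 0); column heights now [0 0 0 4 2 2 2], max=4
Drop 3: S rot2 at col 2 lands with bottom-row=4; cleared 0 line(s) (total 0); column heights now [0 0 5 6 6 2 2], max=6
Drop 4: T rot1 at col 5 lands with bottom-row=2; cleared 0 line(s) (total 0); column heights now [0 0 5 6 6 5 4], max=6
Test piece L rot0 at col 4 (width 3): heights before test = [0 0 5 6 6 5 4]; fits = False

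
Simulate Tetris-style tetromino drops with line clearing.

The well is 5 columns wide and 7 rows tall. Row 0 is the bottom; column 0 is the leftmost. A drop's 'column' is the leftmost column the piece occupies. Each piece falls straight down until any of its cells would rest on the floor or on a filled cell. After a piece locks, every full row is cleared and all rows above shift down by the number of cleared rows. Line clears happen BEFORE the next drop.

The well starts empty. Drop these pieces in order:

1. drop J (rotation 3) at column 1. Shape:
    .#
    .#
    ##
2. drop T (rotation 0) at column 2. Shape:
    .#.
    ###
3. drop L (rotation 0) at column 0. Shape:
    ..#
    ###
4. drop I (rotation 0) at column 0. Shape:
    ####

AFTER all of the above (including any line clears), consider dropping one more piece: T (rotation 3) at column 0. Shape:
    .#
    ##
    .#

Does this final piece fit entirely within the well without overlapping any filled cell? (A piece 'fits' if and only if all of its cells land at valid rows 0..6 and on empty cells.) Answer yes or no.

Answer: no

Derivation:
Drop 1: J rot3 at col 1 lands with bottom-row=0; cleared 0 line(s) (total 0); column heights now [0 1 3 0 0], max=3
Drop 2: T rot0 at col 2 lands with bottom-row=3; cleared 0 line(s) (total 0); column heights now [0 1 4 5 4], max=5
Drop 3: L rot0 at col 0 lands with bottom-row=4; cleared 0 line(s) (total 0); column heights now [5 5 6 5 4], max=6
Drop 4: I rot0 at col 0 lands with bottom-row=6; cleared 0 line(s) (total 0); column heights now [7 7 7 7 4], max=7
Test piece T rot3 at col 0 (width 2): heights before test = [7 7 7 7 4]; fits = False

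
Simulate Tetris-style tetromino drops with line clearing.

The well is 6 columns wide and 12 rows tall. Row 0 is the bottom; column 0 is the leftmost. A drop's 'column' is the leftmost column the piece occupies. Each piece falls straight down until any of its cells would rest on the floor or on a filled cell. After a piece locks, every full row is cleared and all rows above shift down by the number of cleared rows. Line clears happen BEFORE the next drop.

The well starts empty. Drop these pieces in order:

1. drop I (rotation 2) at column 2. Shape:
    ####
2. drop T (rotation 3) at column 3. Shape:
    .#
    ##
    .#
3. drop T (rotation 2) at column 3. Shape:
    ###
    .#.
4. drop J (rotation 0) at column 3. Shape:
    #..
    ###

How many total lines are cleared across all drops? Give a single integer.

Drop 1: I rot2 at col 2 lands with bottom-row=0; cleared 0 line(s) (total 0); column heights now [0 0 1 1 1 1], max=1
Drop 2: T rot3 at col 3 lands with bottom-row=1; cleared 0 line(s) (total 0); column heights now [0 0 1 3 4 1], max=4
Drop 3: T rot2 at col 3 lands with bottom-row=4; cleared 0 line(s) (total 0); column heights now [0 0 1 6 6 6], max=6
Drop 4: J rot0 at col 3 lands with bottom-row=6; cleared 0 line(s) (total 0); column heights now [0 0 1 8 7 7], max=8

Answer: 0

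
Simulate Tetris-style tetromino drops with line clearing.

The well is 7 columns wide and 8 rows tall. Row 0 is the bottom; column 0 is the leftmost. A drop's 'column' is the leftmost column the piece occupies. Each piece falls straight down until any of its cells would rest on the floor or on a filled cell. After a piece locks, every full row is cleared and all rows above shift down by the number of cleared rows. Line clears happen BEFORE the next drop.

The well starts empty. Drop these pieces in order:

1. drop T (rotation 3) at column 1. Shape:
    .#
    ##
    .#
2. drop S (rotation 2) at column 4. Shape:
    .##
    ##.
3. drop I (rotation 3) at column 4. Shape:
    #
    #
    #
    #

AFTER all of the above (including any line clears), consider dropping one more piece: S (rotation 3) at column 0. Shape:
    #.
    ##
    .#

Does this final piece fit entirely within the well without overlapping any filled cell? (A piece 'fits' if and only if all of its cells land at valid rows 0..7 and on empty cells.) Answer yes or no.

Answer: yes

Derivation:
Drop 1: T rot3 at col 1 lands with bottom-row=0; cleared 0 line(s) (total 0); column heights now [0 2 3 0 0 0 0], max=3
Drop 2: S rot2 at col 4 lands with bottom-row=0; cleared 0 line(s) (total 0); column heights now [0 2 3 0 1 2 2], max=3
Drop 3: I rot3 at col 4 lands with bottom-row=1; cleared 0 line(s) (total 0); column heights now [0 2 3 0 5 2 2], max=5
Test piece S rot3 at col 0 (width 2): heights before test = [0 2 3 0 5 2 2]; fits = True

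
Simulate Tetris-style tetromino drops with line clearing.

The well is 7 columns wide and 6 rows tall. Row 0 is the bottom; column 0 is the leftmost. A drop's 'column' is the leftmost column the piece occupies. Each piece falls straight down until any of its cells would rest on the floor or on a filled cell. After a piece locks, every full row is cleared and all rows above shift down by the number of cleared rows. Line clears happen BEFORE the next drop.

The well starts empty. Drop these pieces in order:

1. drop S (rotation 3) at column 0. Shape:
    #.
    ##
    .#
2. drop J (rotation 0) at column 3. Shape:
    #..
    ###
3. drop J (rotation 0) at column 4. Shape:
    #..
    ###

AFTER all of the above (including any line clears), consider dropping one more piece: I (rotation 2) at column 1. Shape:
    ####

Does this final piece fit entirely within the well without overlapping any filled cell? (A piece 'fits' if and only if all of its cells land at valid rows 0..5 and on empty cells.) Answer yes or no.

Drop 1: S rot3 at col 0 lands with bottom-row=0; cleared 0 line(s) (total 0); column heights now [3 2 0 0 0 0 0], max=3
Drop 2: J rot0 at col 3 lands with bottom-row=0; cleared 0 line(s) (total 0); column heights now [3 2 0 2 1 1 0], max=3
Drop 3: J rot0 at col 4 lands with bottom-row=1; cleared 0 line(s) (total 0); column heights now [3 2 0 2 3 2 2], max=3
Test piece I rot2 at col 1 (width 4): heights before test = [3 2 0 2 3 2 2]; fits = True

Answer: yes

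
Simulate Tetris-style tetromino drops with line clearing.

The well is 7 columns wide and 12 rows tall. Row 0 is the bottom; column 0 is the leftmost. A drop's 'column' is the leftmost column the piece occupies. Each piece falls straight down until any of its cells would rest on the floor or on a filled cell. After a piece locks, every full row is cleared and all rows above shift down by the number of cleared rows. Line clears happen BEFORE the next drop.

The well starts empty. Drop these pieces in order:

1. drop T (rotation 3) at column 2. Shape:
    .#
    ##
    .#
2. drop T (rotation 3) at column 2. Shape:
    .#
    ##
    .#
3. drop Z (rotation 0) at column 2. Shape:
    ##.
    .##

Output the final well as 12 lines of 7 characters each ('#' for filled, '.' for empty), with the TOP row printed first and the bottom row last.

Answer: .......
.......
.......
.......
..##...
...##..
...#...
..##...
...#...
...#...
..##...
...#...

Derivation:
Drop 1: T rot3 at col 2 lands with bottom-row=0; cleared 0 line(s) (total 0); column heights now [0 0 2 3 0 0 0], max=3
Drop 2: T rot3 at col 2 lands with bottom-row=3; cleared 0 line(s) (total 0); column heights now [0 0 5 6 0 0 0], max=6
Drop 3: Z rot0 at col 2 lands with bottom-row=6; cleared 0 line(s) (total 0); column heights now [0 0 8 8 7 0 0], max=8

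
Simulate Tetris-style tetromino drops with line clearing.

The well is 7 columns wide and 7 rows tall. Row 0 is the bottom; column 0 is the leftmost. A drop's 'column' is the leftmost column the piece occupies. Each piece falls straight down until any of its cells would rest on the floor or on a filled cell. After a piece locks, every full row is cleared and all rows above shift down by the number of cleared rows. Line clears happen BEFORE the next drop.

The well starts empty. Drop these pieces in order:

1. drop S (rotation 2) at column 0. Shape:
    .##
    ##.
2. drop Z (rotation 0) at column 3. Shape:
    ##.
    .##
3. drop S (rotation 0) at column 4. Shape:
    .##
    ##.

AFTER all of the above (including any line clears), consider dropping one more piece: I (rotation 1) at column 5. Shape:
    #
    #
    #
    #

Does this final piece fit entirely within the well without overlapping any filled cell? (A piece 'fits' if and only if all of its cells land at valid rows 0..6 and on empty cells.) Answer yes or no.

Answer: no

Derivation:
Drop 1: S rot2 at col 0 lands with bottom-row=0; cleared 0 line(s) (total 0); column heights now [1 2 2 0 0 0 0], max=2
Drop 2: Z rot0 at col 3 lands with bottom-row=0; cleared 0 line(s) (total 0); column heights now [1 2 2 2 2 1 0], max=2
Drop 3: S rot0 at col 4 lands with bottom-row=2; cleared 0 line(s) (total 0); column heights now [1 2 2 2 3 4 4], max=4
Test piece I rot1 at col 5 (width 1): heights before test = [1 2 2 2 3 4 4]; fits = False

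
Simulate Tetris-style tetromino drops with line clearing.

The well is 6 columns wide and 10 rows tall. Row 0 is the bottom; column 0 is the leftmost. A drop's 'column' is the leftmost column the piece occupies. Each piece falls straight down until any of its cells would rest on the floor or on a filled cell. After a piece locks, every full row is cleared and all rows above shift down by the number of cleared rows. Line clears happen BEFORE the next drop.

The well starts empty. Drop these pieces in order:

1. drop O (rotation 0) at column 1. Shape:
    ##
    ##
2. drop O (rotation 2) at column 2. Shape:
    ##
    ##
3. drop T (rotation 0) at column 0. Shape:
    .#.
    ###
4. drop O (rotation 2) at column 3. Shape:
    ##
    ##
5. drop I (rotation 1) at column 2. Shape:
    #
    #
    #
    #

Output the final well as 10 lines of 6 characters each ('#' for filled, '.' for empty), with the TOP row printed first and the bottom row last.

Drop 1: O rot0 at col 1 lands with bottom-row=0; cleared 0 line(s) (total 0); column heights now [0 2 2 0 0 0], max=2
Drop 2: O rot2 at col 2 lands with bottom-row=2; cleared 0 line(s) (total 0); column heights now [0 2 4 4 0 0], max=4
Drop 3: T rot0 at col 0 lands with bottom-row=4; cleared 0 line(s) (total 0); column heights now [5 6 5 4 0 0], max=6
Drop 4: O rot2 at col 3 lands with bottom-row=4; cleared 0 line(s) (total 0); column heights now [5 6 5 6 6 0], max=6
Drop 5: I rot1 at col 2 lands with bottom-row=5; cleared 0 line(s) (total 0); column heights now [5 6 9 6 6 0], max=9

Answer: ......
..#...
..#...
..#...
.####.
#####.
..##..
..##..
.##...
.##...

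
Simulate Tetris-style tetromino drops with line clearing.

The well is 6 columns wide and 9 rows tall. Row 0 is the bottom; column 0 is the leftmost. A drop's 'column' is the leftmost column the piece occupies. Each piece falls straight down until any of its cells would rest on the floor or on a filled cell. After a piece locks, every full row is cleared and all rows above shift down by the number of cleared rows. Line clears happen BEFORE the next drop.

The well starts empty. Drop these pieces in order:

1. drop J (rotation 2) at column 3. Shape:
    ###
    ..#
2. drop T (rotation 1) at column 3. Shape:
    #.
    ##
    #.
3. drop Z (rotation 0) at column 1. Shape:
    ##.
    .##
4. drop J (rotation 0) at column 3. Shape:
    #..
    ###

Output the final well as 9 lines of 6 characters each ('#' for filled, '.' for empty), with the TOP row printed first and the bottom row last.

Drop 1: J rot2 at col 3 lands with bottom-row=0; cleared 0 line(s) (total 0); column heights now [0 0 0 2 2 2], max=2
Drop 2: T rot1 at col 3 lands with bottom-row=2; cleared 0 line(s) (total 0); column heights now [0 0 0 5 4 2], max=5
Drop 3: Z rot0 at col 1 lands with bottom-row=5; cleared 0 line(s) (total 0); column heights now [0 7 7 6 4 2], max=7
Drop 4: J rot0 at col 3 lands with bottom-row=6; cleared 0 line(s) (total 0); column heights now [0 7 7 8 7 7], max=8

Answer: ......
...#..
.#####
..##..
...#..
...##.
...#..
...###
.....#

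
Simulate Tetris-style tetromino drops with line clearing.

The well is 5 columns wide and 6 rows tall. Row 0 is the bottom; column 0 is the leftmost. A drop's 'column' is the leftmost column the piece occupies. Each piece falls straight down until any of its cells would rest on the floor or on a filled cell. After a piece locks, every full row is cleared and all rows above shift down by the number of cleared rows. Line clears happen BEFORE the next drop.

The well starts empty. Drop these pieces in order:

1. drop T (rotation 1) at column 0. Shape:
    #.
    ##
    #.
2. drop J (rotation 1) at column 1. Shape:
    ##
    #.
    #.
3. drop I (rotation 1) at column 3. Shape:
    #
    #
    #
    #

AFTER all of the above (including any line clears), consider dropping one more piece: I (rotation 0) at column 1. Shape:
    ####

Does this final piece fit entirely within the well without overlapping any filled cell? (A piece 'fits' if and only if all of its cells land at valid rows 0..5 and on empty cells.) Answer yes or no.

Drop 1: T rot1 at col 0 lands with bottom-row=0; cleared 0 line(s) (total 0); column heights now [3 2 0 0 0], max=3
Drop 2: J rot1 at col 1 lands with bottom-row=2; cleared 0 line(s) (total 0); column heights now [3 5 5 0 0], max=5
Drop 3: I rot1 at col 3 lands with bottom-row=0; cleared 0 line(s) (total 0); column heights now [3 5 5 4 0], max=5
Test piece I rot0 at col 1 (width 4): heights before test = [3 5 5 4 0]; fits = True

Answer: yes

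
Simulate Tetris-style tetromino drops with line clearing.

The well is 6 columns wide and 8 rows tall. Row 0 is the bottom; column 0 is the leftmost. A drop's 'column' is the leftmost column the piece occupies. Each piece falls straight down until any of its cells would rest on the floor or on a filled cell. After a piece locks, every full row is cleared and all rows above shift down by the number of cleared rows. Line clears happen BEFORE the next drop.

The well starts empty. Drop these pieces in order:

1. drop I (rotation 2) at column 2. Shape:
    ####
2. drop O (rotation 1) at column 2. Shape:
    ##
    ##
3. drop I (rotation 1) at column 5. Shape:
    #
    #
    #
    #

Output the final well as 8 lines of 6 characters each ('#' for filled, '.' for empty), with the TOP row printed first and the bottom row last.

Answer: ......
......
......
.....#
.....#
..##.#
..##.#
..####

Derivation:
Drop 1: I rot2 at col 2 lands with bottom-row=0; cleared 0 line(s) (total 0); column heights now [0 0 1 1 1 1], max=1
Drop 2: O rot1 at col 2 lands with bottom-row=1; cleared 0 line(s) (total 0); column heights now [0 0 3 3 1 1], max=3
Drop 3: I rot1 at col 5 lands with bottom-row=1; cleared 0 line(s) (total 0); column heights now [0 0 3 3 1 5], max=5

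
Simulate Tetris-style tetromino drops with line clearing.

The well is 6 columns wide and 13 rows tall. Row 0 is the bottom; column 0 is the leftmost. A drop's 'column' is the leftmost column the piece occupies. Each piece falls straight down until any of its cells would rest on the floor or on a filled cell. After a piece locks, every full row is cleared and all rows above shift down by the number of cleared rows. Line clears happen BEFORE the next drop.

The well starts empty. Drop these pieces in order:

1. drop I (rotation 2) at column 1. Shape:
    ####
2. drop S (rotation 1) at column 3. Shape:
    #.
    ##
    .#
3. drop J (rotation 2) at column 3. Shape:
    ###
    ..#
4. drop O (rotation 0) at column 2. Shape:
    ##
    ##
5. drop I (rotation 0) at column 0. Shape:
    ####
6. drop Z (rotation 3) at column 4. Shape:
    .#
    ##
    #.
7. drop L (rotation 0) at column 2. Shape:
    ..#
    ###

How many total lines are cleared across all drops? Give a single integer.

Answer: 0

Derivation:
Drop 1: I rot2 at col 1 lands with bottom-row=0; cleared 0 line(s) (total 0); column heights now [0 1 1 1 1 0], max=1
Drop 2: S rot1 at col 3 lands with bottom-row=1; cleared 0 line(s) (total 0); column heights now [0 1 1 4 3 0], max=4
Drop 3: J rot2 at col 3 lands with bottom-row=3; cleared 0 line(s) (total 0); column heights now [0 1 1 5 5 5], max=5
Drop 4: O rot0 at col 2 lands with bottom-row=5; cleared 0 line(s) (total 0); column heights now [0 1 7 7 5 5], max=7
Drop 5: I rot0 at col 0 lands with bottom-row=7; cleared 0 line(s) (total 0); column heights now [8 8 8 8 5 5], max=8
Drop 6: Z rot3 at col 4 lands with bottom-row=5; cleared 0 line(s) (total 0); column heights now [8 8 8 8 7 8], max=8
Drop 7: L rot0 at col 2 lands with bottom-row=8; cleared 0 line(s) (total 0); column heights now [8 8 9 9 10 8], max=10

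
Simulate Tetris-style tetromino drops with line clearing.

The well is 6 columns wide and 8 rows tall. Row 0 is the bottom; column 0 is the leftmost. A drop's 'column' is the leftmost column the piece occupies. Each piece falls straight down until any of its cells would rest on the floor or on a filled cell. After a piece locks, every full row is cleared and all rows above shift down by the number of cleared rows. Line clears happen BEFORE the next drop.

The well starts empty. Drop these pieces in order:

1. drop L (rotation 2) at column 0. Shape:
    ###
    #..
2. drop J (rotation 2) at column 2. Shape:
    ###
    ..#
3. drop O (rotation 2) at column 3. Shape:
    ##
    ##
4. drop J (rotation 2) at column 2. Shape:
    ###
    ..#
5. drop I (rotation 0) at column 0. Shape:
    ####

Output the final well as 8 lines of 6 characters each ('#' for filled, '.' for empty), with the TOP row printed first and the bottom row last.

Answer: ####..
..###.
....#.
...##.
...##.
..###.
###.#.
#.....

Derivation:
Drop 1: L rot2 at col 0 lands with bottom-row=0; cleared 0 line(s) (total 0); column heights now [2 2 2 0 0 0], max=2
Drop 2: J rot2 at col 2 lands with bottom-row=1; cleared 0 line(s) (total 0); column heights now [2 2 3 3 3 0], max=3
Drop 3: O rot2 at col 3 lands with bottom-row=3; cleared 0 line(s) (total 0); column heights now [2 2 3 5 5 0], max=5
Drop 4: J rot2 at col 2 lands with bottom-row=5; cleared 0 line(s) (total 0); column heights now [2 2 7 7 7 0], max=7
Drop 5: I rot0 at col 0 lands with bottom-row=7; cleared 0 line(s) (total 0); column heights now [8 8 8 8 7 0], max=8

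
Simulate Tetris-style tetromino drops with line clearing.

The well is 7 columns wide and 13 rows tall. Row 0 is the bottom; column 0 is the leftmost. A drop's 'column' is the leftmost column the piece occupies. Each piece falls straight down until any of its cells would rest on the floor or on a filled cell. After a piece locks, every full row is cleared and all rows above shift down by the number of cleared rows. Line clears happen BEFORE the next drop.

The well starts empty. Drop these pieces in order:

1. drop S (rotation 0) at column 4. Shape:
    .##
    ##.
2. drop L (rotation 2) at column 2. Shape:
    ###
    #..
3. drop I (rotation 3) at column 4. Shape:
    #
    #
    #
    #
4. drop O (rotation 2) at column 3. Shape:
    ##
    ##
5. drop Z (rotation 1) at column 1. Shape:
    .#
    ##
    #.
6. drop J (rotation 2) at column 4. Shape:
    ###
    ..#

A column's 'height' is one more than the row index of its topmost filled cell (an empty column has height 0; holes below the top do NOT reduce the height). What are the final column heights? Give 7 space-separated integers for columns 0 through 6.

Answer: 0 3 4 8 9 9 9

Derivation:
Drop 1: S rot0 at col 4 lands with bottom-row=0; cleared 0 line(s) (total 0); column heights now [0 0 0 0 1 2 2], max=2
Drop 2: L rot2 at col 2 lands with bottom-row=0; cleared 0 line(s) (total 0); column heights now [0 0 2 2 2 2 2], max=2
Drop 3: I rot3 at col 4 lands with bottom-row=2; cleared 0 line(s) (total 0); column heights now [0 0 2 2 6 2 2], max=6
Drop 4: O rot2 at col 3 lands with bottom-row=6; cleared 0 line(s) (total 0); column heights now [0 0 2 8 8 2 2], max=8
Drop 5: Z rot1 at col 1 lands with bottom-row=1; cleared 0 line(s) (total 0); column heights now [0 3 4 8 8 2 2], max=8
Drop 6: J rot2 at col 4 lands with bottom-row=7; cleared 0 line(s) (total 0); column heights now [0 3 4 8 9 9 9], max=9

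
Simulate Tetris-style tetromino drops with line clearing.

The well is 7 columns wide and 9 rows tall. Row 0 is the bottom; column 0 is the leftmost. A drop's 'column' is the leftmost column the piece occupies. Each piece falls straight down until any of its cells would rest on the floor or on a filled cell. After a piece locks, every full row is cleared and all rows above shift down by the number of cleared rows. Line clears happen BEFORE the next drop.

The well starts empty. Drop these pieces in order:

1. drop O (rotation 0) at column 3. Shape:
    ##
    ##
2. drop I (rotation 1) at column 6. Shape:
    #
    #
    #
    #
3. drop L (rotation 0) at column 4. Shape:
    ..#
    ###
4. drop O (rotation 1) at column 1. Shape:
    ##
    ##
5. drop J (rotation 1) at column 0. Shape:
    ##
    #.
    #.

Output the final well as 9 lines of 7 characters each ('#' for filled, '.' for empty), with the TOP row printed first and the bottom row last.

Drop 1: O rot0 at col 3 lands with bottom-row=0; cleared 0 line(s) (total 0); column heights now [0 0 0 2 2 0 0], max=2
Drop 2: I rot1 at col 6 lands with bottom-row=0; cleared 0 line(s) (total 0); column heights now [0 0 0 2 2 0 4], max=4
Drop 3: L rot0 at col 4 lands with bottom-row=4; cleared 0 line(s) (total 0); column heights now [0 0 0 2 5 5 6], max=6
Drop 4: O rot1 at col 1 lands with bottom-row=0; cleared 0 line(s) (total 0); column heights now [0 2 2 2 5 5 6], max=6
Drop 5: J rot1 at col 0 lands with bottom-row=0; cleared 0 line(s) (total 0); column heights now [3 3 2 2 5 5 6], max=6

Answer: .......
.......
.......
......#
....###
......#
##....#
#####.#
#####.#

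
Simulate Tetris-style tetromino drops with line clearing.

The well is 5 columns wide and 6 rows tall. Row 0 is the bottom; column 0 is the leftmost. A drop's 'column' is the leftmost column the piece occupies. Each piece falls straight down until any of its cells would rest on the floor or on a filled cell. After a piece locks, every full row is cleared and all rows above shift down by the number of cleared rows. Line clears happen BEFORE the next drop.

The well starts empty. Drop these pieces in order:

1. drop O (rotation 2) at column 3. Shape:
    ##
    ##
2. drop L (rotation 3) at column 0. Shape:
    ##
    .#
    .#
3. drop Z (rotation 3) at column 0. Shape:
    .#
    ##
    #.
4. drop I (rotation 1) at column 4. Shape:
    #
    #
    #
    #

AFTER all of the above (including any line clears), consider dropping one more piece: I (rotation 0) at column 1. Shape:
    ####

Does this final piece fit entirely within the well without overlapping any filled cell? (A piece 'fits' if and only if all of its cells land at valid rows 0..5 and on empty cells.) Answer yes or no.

Drop 1: O rot2 at col 3 lands with bottom-row=0; cleared 0 line(s) (total 0); column heights now [0 0 0 2 2], max=2
Drop 2: L rot3 at col 0 lands with bottom-row=0; cleared 0 line(s) (total 0); column heights now [3 3 0 2 2], max=3
Drop 3: Z rot3 at col 0 lands with bottom-row=3; cleared 0 line(s) (total 0); column heights now [5 6 0 2 2], max=6
Drop 4: I rot1 at col 4 lands with bottom-row=2; cleared 0 line(s) (total 0); column heights now [5 6 0 2 6], max=6
Test piece I rot0 at col 1 (width 4): heights before test = [5 6 0 2 6]; fits = False

Answer: no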